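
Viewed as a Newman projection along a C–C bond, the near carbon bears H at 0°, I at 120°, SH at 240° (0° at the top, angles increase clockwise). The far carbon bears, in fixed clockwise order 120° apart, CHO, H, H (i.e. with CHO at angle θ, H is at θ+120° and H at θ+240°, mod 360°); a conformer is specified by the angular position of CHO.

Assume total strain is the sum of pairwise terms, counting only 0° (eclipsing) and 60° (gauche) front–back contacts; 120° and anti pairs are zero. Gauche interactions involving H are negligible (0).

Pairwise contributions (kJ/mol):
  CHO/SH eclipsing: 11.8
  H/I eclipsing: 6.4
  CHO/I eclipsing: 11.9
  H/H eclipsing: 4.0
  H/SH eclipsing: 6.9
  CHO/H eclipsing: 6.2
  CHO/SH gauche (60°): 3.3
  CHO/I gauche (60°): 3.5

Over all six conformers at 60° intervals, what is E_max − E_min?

CHO at 0° (eclipsed): H(0°)/CHO(0°) eclipsed 6.2; I(120°)/H(120°) eclipsed 6.4; SH(240°)/H(240°) eclipsed 6.9 → 19.5 kJ/mol.
CHO at 60° (staggered): I(120°)/CHO(60°) gauche 3.5 → 3.5 kJ/mol.
CHO at 120° (eclipsed): H(0°)/H(0°) eclipsed 4.0; I(120°)/CHO(120°) eclipsed 11.9; SH(240°)/H(240°) eclipsed 6.9 → 22.8 kJ/mol.
CHO at 180° (staggered): I(120°)/CHO(180°) gauche 3.5; SH(240°)/CHO(180°) gauche 3.3 → 6.8 kJ/mol.
CHO at 240° (eclipsed): H(0°)/H(0°) eclipsed 4.0; I(120°)/H(120°) eclipsed 6.4; SH(240°)/CHO(240°) eclipsed 11.8 → 22.2 kJ/mol.
CHO at 300° (staggered): SH(240°)/CHO(300°) gauche 3.3 → 3.3 kJ/mol.
Max at 120° (22.8 kJ/mol), min at 300° (3.3 kJ/mol); barrier = 19.5 kJ/mol.

19.5 kJ/mol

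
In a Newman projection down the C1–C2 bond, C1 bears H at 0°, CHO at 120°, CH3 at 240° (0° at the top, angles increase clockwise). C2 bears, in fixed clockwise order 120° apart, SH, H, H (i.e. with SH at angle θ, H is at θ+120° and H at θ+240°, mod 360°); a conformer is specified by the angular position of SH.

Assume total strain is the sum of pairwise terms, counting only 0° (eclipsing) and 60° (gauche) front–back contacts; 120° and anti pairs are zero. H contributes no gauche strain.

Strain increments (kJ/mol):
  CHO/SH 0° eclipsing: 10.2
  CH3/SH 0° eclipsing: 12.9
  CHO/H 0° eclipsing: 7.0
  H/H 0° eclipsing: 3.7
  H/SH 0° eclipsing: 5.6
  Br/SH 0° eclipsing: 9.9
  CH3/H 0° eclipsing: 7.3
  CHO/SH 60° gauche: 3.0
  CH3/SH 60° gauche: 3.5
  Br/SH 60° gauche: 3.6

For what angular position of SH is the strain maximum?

240°

SH at 0° (eclipsed): H(0°)/SH(0°) eclipsed 5.6; CHO(120°)/H(120°) eclipsed 7.0; CH3(240°)/H(240°) eclipsed 7.3 → 19.9 kJ/mol.
SH at 60° (staggered): CHO(120°)/SH(60°) gauche 3.0 → 3.0 kJ/mol.
SH at 120° (eclipsed): H(0°)/H(0°) eclipsed 3.7; CHO(120°)/SH(120°) eclipsed 10.2; CH3(240°)/H(240°) eclipsed 7.3 → 21.2 kJ/mol.
SH at 180° (staggered): CHO(120°)/SH(180°) gauche 3.0; CH3(240°)/SH(180°) gauche 3.5 → 6.5 kJ/mol.
SH at 240° (eclipsed): H(0°)/H(0°) eclipsed 3.7; CHO(120°)/H(120°) eclipsed 7.0; CH3(240°)/SH(240°) eclipsed 12.9 → 23.6 kJ/mol.
SH at 300° (staggered): CH3(240°)/SH(300°) gauche 3.5 → 3.5 kJ/mol.
The maximum (23.6 kJ/mol) occurs with SH at 240°.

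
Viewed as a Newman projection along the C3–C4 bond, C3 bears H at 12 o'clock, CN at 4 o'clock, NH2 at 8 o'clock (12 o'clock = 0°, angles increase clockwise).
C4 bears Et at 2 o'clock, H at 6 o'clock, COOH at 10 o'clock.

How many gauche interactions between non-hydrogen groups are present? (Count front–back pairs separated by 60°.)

Non-H gauche pairs: CN(120°)/Et(60°); NH2(240°)/COOH(300°) — 2 interactions.

2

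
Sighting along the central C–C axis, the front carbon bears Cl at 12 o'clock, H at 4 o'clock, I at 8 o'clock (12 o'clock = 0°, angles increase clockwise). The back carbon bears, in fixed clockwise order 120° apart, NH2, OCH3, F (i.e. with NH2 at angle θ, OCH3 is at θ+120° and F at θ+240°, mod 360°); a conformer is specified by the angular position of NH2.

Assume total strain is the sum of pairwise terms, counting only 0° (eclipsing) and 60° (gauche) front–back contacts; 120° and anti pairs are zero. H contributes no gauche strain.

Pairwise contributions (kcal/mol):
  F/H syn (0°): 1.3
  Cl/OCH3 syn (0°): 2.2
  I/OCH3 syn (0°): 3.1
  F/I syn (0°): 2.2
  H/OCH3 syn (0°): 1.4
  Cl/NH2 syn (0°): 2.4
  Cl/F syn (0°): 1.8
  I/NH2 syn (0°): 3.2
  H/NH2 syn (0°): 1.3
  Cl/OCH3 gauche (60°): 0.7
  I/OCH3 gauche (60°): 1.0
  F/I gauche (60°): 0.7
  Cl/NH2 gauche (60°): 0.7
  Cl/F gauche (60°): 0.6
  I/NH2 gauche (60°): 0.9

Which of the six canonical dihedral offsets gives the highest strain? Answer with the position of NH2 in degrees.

240°

NH2 at 0° (eclipsed): Cl(0°)/NH2(0°) eclipsed 2.4; H(120°)/OCH3(120°) eclipsed 1.4; I(240°)/F(240°) eclipsed 2.2 → 6.0 kcal/mol.
NH2 at 60° (staggered): Cl(0°)/NH2(60°) gauche 0.7; Cl(0°)/F(300°) gauche 0.6; I(240°)/OCH3(180°) gauche 1.0; I(240°)/F(300°) gauche 0.7 → 3.0 kcal/mol.
NH2 at 120° (eclipsed): Cl(0°)/F(0°) eclipsed 1.8; H(120°)/NH2(120°) eclipsed 1.3; I(240°)/OCH3(240°) eclipsed 3.1 → 6.2 kcal/mol.
NH2 at 180° (staggered): Cl(0°)/OCH3(300°) gauche 0.7; Cl(0°)/F(60°) gauche 0.6; I(240°)/NH2(180°) gauche 0.9; I(240°)/OCH3(300°) gauche 1.0 → 3.2 kcal/mol.
NH2 at 240° (eclipsed): Cl(0°)/OCH3(0°) eclipsed 2.2; H(120°)/F(120°) eclipsed 1.3; I(240°)/NH2(240°) eclipsed 3.2 → 6.7 kcal/mol.
NH2 at 300° (staggered): Cl(0°)/NH2(300°) gauche 0.7; Cl(0°)/OCH3(60°) gauche 0.7; I(240°)/NH2(300°) gauche 0.9; I(240°)/F(180°) gauche 0.7 → 3.0 kcal/mol.
The maximum (6.7 kcal/mol) occurs with NH2 at 240°.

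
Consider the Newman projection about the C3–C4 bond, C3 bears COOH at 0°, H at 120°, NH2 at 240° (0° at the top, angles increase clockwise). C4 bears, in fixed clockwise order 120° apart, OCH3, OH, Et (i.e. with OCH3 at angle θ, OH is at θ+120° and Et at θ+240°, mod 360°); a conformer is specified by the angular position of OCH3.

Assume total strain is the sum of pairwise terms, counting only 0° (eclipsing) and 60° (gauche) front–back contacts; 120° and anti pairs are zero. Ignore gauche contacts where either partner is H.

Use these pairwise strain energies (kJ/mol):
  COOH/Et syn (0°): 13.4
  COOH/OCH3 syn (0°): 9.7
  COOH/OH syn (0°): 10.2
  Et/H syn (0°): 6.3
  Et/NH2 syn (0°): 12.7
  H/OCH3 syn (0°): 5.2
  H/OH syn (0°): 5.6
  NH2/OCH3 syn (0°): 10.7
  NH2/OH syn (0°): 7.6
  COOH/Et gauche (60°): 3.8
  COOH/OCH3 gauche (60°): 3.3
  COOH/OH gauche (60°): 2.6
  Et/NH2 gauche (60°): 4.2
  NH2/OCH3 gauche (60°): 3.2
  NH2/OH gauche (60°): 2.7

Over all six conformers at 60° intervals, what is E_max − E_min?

15.7 kJ/mol

OCH3 at 0° is eclipsed. COOH at 0° is eclipsed with OCH3 at 0° (9.7); H at 120° is eclipsed with OH at 120° (5.6); NH2 at 240° is eclipsed with Et at 240° (12.7). Total 28.0 kJ/mol.
OCH3 at 60° is staggered. COOH at 0° is gauche with OCH3 at 60° (3.3); COOH at 0° is gauche with Et at 300° (3.8); NH2 at 240° is gauche with OH at 180° (2.7); NH2 at 240° is gauche with Et at 300° (4.2). Total 14.0 kJ/mol.
OCH3 at 120° is eclipsed. COOH at 0° is eclipsed with Et at 0° (13.4); H at 120° is eclipsed with OCH3 at 120° (5.2); NH2 at 240° is eclipsed with OH at 240° (7.6). Total 26.2 kJ/mol.
OCH3 at 180° is staggered. COOH at 0° is gauche with OH at 300° (2.6); COOH at 0° is gauche with Et at 60° (3.8); NH2 at 240° is gauche with OCH3 at 180° (3.2); NH2 at 240° is gauche with OH at 300° (2.7). Total 12.3 kJ/mol.
OCH3 at 240° is eclipsed. COOH at 0° is eclipsed with OH at 0° (10.2); H at 120° is eclipsed with Et at 120° (6.3); NH2 at 240° is eclipsed with OCH3 at 240° (10.7). Total 27.2 kJ/mol.
OCH3 at 300° is staggered. COOH at 0° is gauche with OCH3 at 300° (3.3); COOH at 0° is gauche with OH at 60° (2.6); NH2 at 240° is gauche with OCH3 at 300° (3.2); NH2 at 240° is gauche with Et at 180° (4.2). Total 13.3 kJ/mol.
Max at 0° (28.0 kJ/mol), min at 180° (12.3 kJ/mol); barrier = 15.7 kJ/mol.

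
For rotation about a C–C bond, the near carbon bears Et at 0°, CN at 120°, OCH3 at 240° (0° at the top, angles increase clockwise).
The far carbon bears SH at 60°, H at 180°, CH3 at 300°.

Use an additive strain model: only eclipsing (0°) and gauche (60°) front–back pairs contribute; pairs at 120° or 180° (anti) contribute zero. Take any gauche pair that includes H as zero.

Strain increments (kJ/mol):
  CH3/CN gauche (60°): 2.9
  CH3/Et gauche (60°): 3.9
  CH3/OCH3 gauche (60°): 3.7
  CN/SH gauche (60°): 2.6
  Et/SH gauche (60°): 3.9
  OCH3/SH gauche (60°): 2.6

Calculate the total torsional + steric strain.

This conformer (staggered): Et(0°)/SH(60°) gauche 3.9; Et(0°)/CH3(300°) gauche 3.9; CN(120°)/SH(60°) gauche 2.6; OCH3(240°)/CH3(300°) gauche 3.7 → 14.1 kJ/mol.

14.1 kJ/mol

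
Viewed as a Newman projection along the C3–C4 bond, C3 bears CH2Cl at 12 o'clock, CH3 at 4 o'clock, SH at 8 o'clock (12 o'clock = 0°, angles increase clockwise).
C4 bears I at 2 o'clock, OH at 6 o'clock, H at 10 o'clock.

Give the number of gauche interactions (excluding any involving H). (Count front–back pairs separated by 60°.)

4

Non-H gauche pairs: CH2Cl(0°)/I(60°); CH3(120°)/I(60°); CH3(120°)/OH(180°); SH(240°)/OH(180°) — 4 interactions.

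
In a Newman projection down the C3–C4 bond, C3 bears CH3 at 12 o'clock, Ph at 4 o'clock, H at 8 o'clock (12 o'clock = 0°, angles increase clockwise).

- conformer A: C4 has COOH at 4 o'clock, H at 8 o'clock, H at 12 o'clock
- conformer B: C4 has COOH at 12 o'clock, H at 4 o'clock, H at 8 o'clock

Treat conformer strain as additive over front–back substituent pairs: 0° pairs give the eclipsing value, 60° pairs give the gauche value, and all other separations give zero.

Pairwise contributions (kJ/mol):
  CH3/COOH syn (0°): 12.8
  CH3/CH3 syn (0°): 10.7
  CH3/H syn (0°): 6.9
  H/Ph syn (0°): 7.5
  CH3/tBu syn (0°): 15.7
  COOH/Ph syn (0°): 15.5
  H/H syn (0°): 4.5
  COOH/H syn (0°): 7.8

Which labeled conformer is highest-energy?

A

A is eclipsed. CH3 at 0° is eclipsed with H at 0° (6.9); Ph at 120° is eclipsed with COOH at 120° (15.5); H at 240° is eclipsed with H at 240° (4.5). Total 26.9 kJ/mol.
B is eclipsed. CH3 at 0° is eclipsed with COOH at 0° (12.8); Ph at 120° is eclipsed with H at 120° (7.5); H at 240° is eclipsed with H at 240° (4.5). Total 24.8 kJ/mol.
A has the highest total (26.9 kJ/mol).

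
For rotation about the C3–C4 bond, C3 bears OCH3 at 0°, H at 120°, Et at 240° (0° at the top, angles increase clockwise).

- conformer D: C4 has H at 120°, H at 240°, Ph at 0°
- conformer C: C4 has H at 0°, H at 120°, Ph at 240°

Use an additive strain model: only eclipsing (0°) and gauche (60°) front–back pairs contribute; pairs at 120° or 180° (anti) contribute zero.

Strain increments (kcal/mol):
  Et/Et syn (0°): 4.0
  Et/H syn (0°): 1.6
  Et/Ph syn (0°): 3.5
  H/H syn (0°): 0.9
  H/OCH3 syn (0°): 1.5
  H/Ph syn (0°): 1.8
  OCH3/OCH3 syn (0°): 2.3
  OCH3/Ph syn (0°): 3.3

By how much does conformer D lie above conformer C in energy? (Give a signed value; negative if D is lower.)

D (eclipsed): OCH3(0°)/Ph(0°) eclipsed 3.3; H(120°)/H(120°) eclipsed 0.9; Et(240°)/H(240°) eclipsed 1.6 → 5.8 kcal/mol.
C (eclipsed): OCH3(0°)/H(0°) eclipsed 1.5; H(120°)/H(120°) eclipsed 0.9; Et(240°)/Ph(240°) eclipsed 3.5 → 5.9 kcal/mol.
E(D) − E(C) = 5.8 − 5.9 = -0.1 kcal/mol.

-0.1 kcal/mol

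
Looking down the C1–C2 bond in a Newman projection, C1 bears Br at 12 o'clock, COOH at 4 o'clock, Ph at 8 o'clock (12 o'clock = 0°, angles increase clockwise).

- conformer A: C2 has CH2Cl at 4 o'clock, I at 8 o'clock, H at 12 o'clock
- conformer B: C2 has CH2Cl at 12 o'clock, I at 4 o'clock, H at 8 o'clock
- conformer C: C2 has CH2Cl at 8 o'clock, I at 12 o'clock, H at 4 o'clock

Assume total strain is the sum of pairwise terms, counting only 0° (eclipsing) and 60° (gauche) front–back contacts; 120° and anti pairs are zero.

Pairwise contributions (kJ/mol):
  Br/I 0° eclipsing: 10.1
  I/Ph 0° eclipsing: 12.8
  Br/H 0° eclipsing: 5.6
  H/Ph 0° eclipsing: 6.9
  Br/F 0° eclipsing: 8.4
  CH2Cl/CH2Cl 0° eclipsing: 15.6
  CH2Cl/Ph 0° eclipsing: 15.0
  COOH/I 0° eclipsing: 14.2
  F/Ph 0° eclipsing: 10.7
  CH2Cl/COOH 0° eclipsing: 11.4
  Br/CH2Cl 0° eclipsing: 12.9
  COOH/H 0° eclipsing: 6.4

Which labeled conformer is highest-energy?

A (eclipsed): Br–H eclipsed, COOH–CH2Cl eclipsed, Ph–I eclipsed; 5.6 + 11.4 + 12.8 = 29.8 kJ/mol.
B (eclipsed): Br–CH2Cl eclipsed, COOH–I eclipsed, Ph–H eclipsed; 12.9 + 14.2 + 6.9 = 34.0 kJ/mol.
C (eclipsed): Br–I eclipsed, COOH–H eclipsed, Ph–CH2Cl eclipsed; 10.1 + 6.4 + 15.0 = 31.5 kJ/mol.
B has the highest total (34.0 kJ/mol).

B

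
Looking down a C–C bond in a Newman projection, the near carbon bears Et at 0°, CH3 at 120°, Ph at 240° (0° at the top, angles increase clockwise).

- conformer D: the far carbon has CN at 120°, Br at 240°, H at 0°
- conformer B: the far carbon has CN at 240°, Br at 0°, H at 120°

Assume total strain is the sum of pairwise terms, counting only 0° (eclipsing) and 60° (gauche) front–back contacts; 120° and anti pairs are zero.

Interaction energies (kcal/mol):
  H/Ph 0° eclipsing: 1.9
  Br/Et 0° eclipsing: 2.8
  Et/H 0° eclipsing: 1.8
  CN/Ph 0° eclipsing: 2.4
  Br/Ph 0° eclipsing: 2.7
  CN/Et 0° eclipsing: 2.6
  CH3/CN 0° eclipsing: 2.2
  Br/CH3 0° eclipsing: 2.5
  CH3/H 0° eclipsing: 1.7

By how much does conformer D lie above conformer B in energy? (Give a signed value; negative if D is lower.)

-0.2 kcal/mol

D is eclipsed. Et at 0° is eclipsed with H at 0° (1.8); CH3 at 120° is eclipsed with CN at 120° (2.2); Ph at 240° is eclipsed with Br at 240° (2.7). Total 6.7 kcal/mol.
B is eclipsed. Et at 0° is eclipsed with Br at 0° (2.8); CH3 at 120° is eclipsed with H at 120° (1.7); Ph at 240° is eclipsed with CN at 240° (2.4). Total 6.9 kcal/mol.
E(D) − E(B) = 6.7 − 6.9 = -0.2 kcal/mol.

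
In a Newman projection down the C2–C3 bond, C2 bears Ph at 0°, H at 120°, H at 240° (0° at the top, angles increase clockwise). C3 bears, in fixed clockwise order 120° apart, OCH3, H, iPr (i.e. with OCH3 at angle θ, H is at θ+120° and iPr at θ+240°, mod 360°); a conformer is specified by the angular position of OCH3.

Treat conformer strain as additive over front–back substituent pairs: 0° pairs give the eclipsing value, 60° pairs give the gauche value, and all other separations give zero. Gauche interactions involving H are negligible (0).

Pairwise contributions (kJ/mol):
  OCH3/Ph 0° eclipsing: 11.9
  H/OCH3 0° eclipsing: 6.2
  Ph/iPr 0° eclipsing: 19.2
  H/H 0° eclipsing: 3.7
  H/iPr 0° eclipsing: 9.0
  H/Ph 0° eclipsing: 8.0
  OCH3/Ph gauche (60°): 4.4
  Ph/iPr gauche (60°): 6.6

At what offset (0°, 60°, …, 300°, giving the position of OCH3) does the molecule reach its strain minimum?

300°

OCH3 at 0° (eclipsed): Ph(0°)/OCH3(0°) eclipsed 11.9; H(120°)/H(120°) eclipsed 3.7; H(240°)/iPr(240°) eclipsed 9.0 → 24.6 kJ/mol.
OCH3 at 60° (staggered): Ph(0°)/OCH3(60°) gauche 4.4; Ph(0°)/iPr(300°) gauche 6.6 → 11.0 kJ/mol.
OCH3 at 120° (eclipsed): Ph(0°)/iPr(0°) eclipsed 19.2; H(120°)/OCH3(120°) eclipsed 6.2; H(240°)/H(240°) eclipsed 3.7 → 29.1 kJ/mol.
OCH3 at 180° (staggered): Ph(0°)/iPr(60°) gauche 6.6 → 6.6 kJ/mol.
OCH3 at 240° (eclipsed): Ph(0°)/H(0°) eclipsed 8.0; H(120°)/iPr(120°) eclipsed 9.0; H(240°)/OCH3(240°) eclipsed 6.2 → 23.2 kJ/mol.
OCH3 at 300° (staggered): Ph(0°)/OCH3(300°) gauche 4.4 → 4.4 kJ/mol.
The minimum (4.4 kJ/mol) occurs with OCH3 at 300°.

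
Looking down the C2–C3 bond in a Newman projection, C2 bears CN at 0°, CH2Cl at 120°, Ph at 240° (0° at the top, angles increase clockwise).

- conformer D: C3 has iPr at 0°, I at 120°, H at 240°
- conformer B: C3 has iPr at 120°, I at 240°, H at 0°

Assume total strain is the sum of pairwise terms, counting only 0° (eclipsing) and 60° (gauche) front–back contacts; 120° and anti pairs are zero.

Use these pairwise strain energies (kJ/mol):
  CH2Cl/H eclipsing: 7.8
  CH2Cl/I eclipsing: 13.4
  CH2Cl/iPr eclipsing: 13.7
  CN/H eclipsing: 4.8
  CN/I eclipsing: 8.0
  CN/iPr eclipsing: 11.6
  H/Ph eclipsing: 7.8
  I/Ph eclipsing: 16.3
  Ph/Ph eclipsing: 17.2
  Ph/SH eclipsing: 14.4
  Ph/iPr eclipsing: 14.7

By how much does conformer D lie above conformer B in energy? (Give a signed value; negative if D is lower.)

D is eclipsed. CN at 0° is eclipsed with iPr at 0° (11.6); CH2Cl at 120° is eclipsed with I at 120° (13.4); Ph at 240° is eclipsed with H at 240° (7.8). Total 32.8 kJ/mol.
B is eclipsed. CN at 0° is eclipsed with H at 0° (4.8); CH2Cl at 120° is eclipsed with iPr at 120° (13.7); Ph at 240° is eclipsed with I at 240° (16.3). Total 34.8 kJ/mol.
E(D) − E(B) = 32.8 − 34.8 = -2.0 kJ/mol.

-2.0 kJ/mol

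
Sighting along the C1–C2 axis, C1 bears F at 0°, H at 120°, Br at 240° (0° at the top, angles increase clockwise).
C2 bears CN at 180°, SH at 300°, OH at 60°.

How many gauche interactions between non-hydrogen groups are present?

4

Non-H gauche pairs: F(0°)/SH(300°); F(0°)/OH(60°); Br(240°)/CN(180°); Br(240°)/SH(300°) — 4 interactions.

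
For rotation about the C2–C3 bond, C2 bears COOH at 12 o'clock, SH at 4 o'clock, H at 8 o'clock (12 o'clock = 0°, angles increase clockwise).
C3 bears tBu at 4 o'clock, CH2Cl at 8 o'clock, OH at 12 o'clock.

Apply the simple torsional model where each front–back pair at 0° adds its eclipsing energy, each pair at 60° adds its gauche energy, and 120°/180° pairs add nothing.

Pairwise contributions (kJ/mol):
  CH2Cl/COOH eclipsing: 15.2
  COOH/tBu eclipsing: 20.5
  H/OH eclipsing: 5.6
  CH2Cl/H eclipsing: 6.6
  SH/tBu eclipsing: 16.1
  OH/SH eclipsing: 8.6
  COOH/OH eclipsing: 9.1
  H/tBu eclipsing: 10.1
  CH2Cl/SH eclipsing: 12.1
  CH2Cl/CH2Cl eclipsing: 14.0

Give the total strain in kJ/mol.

31.8 kJ/mol

This conformer (eclipsed): COOH(0°)/OH(0°) eclipsed 9.1; SH(120°)/tBu(120°) eclipsed 16.1; H(240°)/CH2Cl(240°) eclipsed 6.6 → 31.8 kJ/mol.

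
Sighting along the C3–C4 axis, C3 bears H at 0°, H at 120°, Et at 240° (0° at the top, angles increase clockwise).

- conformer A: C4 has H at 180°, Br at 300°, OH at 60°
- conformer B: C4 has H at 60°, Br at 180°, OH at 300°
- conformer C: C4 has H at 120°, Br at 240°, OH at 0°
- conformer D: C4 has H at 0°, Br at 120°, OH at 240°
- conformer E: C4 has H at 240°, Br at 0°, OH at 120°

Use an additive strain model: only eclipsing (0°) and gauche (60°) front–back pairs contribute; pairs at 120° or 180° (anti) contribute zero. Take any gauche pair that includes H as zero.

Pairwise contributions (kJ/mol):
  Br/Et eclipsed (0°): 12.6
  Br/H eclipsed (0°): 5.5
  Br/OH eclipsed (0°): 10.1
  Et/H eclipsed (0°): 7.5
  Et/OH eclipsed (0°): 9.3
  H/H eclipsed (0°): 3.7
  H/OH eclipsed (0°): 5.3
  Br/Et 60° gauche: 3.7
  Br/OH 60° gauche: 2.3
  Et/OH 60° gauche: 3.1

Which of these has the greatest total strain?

C

A (staggered): Et–Br gauche; 3.7 = 3.7 kJ/mol.
B (staggered): Et–Br gauche, Et–OH gauche; 3.7 + 3.1 = 6.8 kJ/mol.
C (eclipsed): H–OH eclipsed, H–H eclipsed, Et–Br eclipsed; 5.3 + 3.7 + 12.6 = 21.6 kJ/mol.
D (eclipsed): H–H eclipsed, H–Br eclipsed, Et–OH eclipsed; 3.7 + 5.5 + 9.3 = 18.5 kJ/mol.
E (eclipsed): H–Br eclipsed, H–OH eclipsed, Et–H eclipsed; 5.5 + 5.3 + 7.5 = 18.3 kJ/mol.
C has the highest total (21.6 kJ/mol).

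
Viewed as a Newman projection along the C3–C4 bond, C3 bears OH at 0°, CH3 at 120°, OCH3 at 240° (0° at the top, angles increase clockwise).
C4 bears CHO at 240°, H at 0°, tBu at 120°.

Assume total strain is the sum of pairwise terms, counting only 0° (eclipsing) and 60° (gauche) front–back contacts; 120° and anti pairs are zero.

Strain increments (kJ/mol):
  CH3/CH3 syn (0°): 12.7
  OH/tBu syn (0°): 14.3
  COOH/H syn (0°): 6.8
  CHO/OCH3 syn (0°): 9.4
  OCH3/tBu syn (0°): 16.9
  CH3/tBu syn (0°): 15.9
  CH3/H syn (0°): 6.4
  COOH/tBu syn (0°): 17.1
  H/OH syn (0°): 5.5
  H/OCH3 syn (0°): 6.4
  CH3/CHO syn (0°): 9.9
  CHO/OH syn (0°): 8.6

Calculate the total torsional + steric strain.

30.8 kJ/mol

This conformer (eclipsed): OH(0°)/H(0°) eclipsed 5.5; CH3(120°)/tBu(120°) eclipsed 15.9; OCH3(240°)/CHO(240°) eclipsed 9.4 → 30.8 kJ/mol.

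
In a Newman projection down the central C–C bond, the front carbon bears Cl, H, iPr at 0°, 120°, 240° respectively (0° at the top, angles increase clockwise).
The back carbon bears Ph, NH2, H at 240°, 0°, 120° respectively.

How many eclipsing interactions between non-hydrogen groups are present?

Non-H eclipsing pairs: Cl(0°)/NH2(0°); iPr(240°)/Ph(240°) — 2 interactions.

2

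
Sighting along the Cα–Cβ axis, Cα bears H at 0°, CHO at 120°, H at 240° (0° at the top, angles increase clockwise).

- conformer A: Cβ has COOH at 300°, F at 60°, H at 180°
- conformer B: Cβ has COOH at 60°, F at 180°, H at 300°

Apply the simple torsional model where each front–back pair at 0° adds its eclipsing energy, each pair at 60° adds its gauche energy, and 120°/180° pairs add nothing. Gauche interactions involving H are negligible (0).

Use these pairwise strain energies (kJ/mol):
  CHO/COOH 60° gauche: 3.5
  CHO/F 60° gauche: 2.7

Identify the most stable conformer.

A

A (staggered): CHO(120°)/F(60°) gauche 2.7 → 2.7 kJ/mol.
B (staggered): CHO(120°)/COOH(60°) gauche 3.5; CHO(120°)/F(180°) gauche 2.7 → 6.2 kJ/mol.
A has the lowest total (2.7 kJ/mol).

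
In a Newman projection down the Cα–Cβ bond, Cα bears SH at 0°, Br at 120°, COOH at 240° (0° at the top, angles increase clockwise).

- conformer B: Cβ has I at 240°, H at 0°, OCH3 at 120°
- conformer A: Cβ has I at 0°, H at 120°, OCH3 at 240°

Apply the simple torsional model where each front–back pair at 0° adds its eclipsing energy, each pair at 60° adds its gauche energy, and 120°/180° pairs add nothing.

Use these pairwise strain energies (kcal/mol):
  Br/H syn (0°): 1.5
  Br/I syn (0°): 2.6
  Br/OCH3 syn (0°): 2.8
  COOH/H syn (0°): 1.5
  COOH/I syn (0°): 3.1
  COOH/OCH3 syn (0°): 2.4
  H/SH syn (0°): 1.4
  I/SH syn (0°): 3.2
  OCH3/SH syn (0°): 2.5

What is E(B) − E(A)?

B (eclipsed): SH(0°)/H(0°) eclipsed 1.4; Br(120°)/OCH3(120°) eclipsed 2.8; COOH(240°)/I(240°) eclipsed 3.1 → 7.3 kcal/mol.
A (eclipsed): SH(0°)/I(0°) eclipsed 3.2; Br(120°)/H(120°) eclipsed 1.5; COOH(240°)/OCH3(240°) eclipsed 2.4 → 7.1 kcal/mol.
E(B) − E(A) = 7.3 − 7.1 = +0.2 kcal/mol.

+0.2 kcal/mol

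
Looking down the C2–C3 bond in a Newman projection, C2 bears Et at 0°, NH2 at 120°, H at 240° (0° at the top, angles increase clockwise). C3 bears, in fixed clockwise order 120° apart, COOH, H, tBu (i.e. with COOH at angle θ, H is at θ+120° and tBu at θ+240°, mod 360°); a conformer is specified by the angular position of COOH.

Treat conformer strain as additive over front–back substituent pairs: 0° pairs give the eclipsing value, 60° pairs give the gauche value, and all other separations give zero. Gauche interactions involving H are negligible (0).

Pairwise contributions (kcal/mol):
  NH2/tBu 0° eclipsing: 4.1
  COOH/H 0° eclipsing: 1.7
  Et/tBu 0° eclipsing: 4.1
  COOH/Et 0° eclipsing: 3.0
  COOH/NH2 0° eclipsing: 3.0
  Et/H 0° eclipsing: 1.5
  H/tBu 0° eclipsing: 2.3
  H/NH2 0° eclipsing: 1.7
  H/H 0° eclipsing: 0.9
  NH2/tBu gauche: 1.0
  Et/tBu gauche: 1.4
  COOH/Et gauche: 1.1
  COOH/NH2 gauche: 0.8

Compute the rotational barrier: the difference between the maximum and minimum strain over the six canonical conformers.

COOH at 0° (eclipsed): Et–COOH eclipsed, NH2–H eclipsed, H–tBu eclipsed; 3.0 + 1.7 + 2.3 = 7.0 kcal/mol.
COOH at 60° (staggered): Et–COOH gauche, Et–tBu gauche, NH2–COOH gauche; 1.1 + 1.4 + 0.8 = 3.3 kcal/mol.
COOH at 120° (eclipsed): Et–tBu eclipsed, NH2–COOH eclipsed, H–H eclipsed; 4.1 + 3.0 + 0.9 = 8.0 kcal/mol.
COOH at 180° (staggered): Et–tBu gauche, NH2–COOH gauche, NH2–tBu gauche; 1.4 + 0.8 + 1.0 = 3.2 kcal/mol.
COOH at 240° (eclipsed): Et–H eclipsed, NH2–tBu eclipsed, H–COOH eclipsed; 1.5 + 4.1 + 1.7 = 7.3 kcal/mol.
COOH at 300° (staggered): Et–COOH gauche, NH2–tBu gauche; 1.1 + 1.0 = 2.1 kcal/mol.
Max at 120° (8.0 kcal/mol), min at 300° (2.1 kcal/mol); barrier = 5.9 kcal/mol.

5.9 kcal/mol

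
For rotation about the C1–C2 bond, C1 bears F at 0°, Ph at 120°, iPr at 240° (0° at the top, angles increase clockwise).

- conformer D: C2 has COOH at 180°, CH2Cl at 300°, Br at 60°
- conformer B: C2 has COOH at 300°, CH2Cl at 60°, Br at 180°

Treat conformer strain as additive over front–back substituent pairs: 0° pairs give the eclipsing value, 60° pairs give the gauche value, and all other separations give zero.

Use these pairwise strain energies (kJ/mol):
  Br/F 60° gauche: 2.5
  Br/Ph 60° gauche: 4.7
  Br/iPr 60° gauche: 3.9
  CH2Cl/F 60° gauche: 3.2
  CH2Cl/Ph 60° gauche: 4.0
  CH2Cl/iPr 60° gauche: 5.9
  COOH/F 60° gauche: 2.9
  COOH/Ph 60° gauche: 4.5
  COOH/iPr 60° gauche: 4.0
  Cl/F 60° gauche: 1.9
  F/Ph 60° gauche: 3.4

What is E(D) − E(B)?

+2.1 kJ/mol

D (staggered): F–CH2Cl gauche, F–Br gauche, Ph–COOH gauche, Ph–Br gauche, iPr–COOH gauche, iPr–CH2Cl gauche; 3.2 + 2.5 + 4.5 + 4.7 + 4.0 + 5.9 = 24.8 kJ/mol.
B (staggered): F–COOH gauche, F–CH2Cl gauche, Ph–CH2Cl gauche, Ph–Br gauche, iPr–COOH gauche, iPr–Br gauche; 2.9 + 3.2 + 4.0 + 4.7 + 4.0 + 3.9 = 22.7 kJ/mol.
E(D) − E(B) = 24.8 − 22.7 = +2.1 kJ/mol.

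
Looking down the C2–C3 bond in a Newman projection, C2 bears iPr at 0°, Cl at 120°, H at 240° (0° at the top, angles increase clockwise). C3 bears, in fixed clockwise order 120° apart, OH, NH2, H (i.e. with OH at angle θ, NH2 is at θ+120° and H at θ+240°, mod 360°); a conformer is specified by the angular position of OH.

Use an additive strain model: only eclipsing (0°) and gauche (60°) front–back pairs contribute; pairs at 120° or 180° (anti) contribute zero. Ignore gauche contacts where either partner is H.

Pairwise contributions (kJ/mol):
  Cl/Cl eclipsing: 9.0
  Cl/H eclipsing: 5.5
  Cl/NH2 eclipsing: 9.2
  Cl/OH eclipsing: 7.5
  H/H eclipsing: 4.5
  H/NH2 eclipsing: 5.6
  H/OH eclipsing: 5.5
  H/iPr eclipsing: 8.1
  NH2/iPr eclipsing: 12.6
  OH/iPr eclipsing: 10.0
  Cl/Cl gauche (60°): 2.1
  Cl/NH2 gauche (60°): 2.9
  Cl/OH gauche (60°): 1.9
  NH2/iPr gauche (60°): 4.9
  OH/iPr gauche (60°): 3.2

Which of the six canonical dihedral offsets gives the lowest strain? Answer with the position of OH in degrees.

180°

OH at 0° (eclipsed): iPr(0°)/OH(0°) eclipsed 10.0; Cl(120°)/NH2(120°) eclipsed 9.2; H(240°)/H(240°) eclipsed 4.5 → 23.7 kJ/mol.
OH at 60° (staggered): iPr(0°)/OH(60°) gauche 3.2; Cl(120°)/OH(60°) gauche 1.9; Cl(120°)/NH2(180°) gauche 2.9 → 8.0 kJ/mol.
OH at 120° (eclipsed): iPr(0°)/H(0°) eclipsed 8.1; Cl(120°)/OH(120°) eclipsed 7.5; H(240°)/NH2(240°) eclipsed 5.6 → 21.2 kJ/mol.
OH at 180° (staggered): iPr(0°)/NH2(300°) gauche 4.9; Cl(120°)/OH(180°) gauche 1.9 → 6.8 kJ/mol.
OH at 240° (eclipsed): iPr(0°)/NH2(0°) eclipsed 12.6; Cl(120°)/H(120°) eclipsed 5.5; H(240°)/OH(240°) eclipsed 5.5 → 23.6 kJ/mol.
OH at 300° (staggered): iPr(0°)/OH(300°) gauche 3.2; iPr(0°)/NH2(60°) gauche 4.9; Cl(120°)/NH2(60°) gauche 2.9 → 11.0 kJ/mol.
The minimum (6.8 kJ/mol) occurs with OH at 180°.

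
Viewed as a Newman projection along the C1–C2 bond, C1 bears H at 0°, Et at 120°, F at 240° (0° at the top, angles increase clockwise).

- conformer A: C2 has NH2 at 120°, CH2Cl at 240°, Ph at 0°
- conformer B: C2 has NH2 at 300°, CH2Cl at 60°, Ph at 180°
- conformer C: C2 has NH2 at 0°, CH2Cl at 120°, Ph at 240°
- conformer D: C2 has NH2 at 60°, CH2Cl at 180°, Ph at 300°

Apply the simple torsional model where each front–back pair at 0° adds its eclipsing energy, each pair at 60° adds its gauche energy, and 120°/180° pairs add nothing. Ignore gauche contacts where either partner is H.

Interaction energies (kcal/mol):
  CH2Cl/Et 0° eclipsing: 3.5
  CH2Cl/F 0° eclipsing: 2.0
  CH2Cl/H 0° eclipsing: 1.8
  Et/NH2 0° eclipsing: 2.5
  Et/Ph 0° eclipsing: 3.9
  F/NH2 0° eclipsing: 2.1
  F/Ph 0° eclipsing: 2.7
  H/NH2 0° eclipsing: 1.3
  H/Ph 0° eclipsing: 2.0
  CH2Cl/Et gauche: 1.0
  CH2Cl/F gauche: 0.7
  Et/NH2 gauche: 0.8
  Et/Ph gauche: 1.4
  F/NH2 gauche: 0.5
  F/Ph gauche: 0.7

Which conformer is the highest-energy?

C

A (eclipsed): H(0°)/Ph(0°) eclipsed 2.0; Et(120°)/NH2(120°) eclipsed 2.5; F(240°)/CH2Cl(240°) eclipsed 2.0 → 6.5 kcal/mol.
B (staggered): Et(120°)/CH2Cl(60°) gauche 1.0; Et(120°)/Ph(180°) gauche 1.4; F(240°)/NH2(300°) gauche 0.5; F(240°)/Ph(180°) gauche 0.7 → 3.6 kcal/mol.
C (eclipsed): H(0°)/NH2(0°) eclipsed 1.3; Et(120°)/CH2Cl(120°) eclipsed 3.5; F(240°)/Ph(240°) eclipsed 2.7 → 7.5 kcal/mol.
D (staggered): Et(120°)/NH2(60°) gauche 0.8; Et(120°)/CH2Cl(180°) gauche 1.0; F(240°)/CH2Cl(180°) gauche 0.7; F(240°)/Ph(300°) gauche 0.7 → 3.2 kcal/mol.
C has the highest total (7.5 kcal/mol).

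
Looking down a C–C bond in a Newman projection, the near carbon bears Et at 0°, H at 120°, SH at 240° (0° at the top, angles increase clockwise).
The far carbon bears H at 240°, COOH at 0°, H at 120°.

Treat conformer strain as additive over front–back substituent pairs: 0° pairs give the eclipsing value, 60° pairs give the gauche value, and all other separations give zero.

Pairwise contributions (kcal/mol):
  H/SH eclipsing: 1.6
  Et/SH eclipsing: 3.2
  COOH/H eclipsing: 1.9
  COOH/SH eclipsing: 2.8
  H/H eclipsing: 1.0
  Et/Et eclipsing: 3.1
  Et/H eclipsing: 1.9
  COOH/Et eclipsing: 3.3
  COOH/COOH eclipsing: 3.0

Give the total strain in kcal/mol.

5.9 kcal/mol

This conformer (eclipsed): Et(0°)/COOH(0°) eclipsed 3.3; H(120°)/H(120°) eclipsed 1.0; SH(240°)/H(240°) eclipsed 1.6 → 5.9 kcal/mol.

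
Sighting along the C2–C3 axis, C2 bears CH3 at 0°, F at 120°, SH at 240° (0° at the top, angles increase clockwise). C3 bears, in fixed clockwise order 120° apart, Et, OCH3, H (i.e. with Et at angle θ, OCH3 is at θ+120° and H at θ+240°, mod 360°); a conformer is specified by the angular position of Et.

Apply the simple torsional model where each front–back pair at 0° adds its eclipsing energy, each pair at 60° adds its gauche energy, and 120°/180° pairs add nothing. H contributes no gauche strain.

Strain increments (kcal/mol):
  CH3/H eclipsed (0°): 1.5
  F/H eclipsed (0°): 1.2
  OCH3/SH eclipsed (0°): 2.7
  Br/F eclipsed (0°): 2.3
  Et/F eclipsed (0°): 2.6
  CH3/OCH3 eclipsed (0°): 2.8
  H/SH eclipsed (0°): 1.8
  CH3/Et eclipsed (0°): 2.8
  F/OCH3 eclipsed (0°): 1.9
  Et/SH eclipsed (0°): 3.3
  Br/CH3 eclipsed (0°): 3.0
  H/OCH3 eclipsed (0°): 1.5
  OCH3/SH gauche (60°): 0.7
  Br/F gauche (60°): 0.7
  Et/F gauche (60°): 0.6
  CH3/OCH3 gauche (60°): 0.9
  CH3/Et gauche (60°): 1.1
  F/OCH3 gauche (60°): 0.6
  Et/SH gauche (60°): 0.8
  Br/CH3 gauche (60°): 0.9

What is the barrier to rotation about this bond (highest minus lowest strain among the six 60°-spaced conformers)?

4.3 kcal/mol

Et at 0° (eclipsed): CH3(0°)/Et(0°) eclipsed 2.8; F(120°)/OCH3(120°) eclipsed 1.9; SH(240°)/H(240°) eclipsed 1.8 → 6.5 kcal/mol.
Et at 60° (staggered): CH3(0°)/Et(60°) gauche 1.1; F(120°)/Et(60°) gauche 0.6; F(120°)/OCH3(180°) gauche 0.6; SH(240°)/OCH3(180°) gauche 0.7 → 3.0 kcal/mol.
Et at 120° (eclipsed): CH3(0°)/H(0°) eclipsed 1.5; F(120°)/Et(120°) eclipsed 2.6; SH(240°)/OCH3(240°) eclipsed 2.7 → 6.8 kcal/mol.
Et at 180° (staggered): CH3(0°)/OCH3(300°) gauche 0.9; F(120°)/Et(180°) gauche 0.6; SH(240°)/Et(180°) gauche 0.8; SH(240°)/OCH3(300°) gauche 0.7 → 3.0 kcal/mol.
Et at 240° (eclipsed): CH3(0°)/OCH3(0°) eclipsed 2.8; F(120°)/H(120°) eclipsed 1.2; SH(240°)/Et(240°) eclipsed 3.3 → 7.3 kcal/mol.
Et at 300° (staggered): CH3(0°)/Et(300°) gauche 1.1; CH3(0°)/OCH3(60°) gauche 0.9; F(120°)/OCH3(60°) gauche 0.6; SH(240°)/Et(300°) gauche 0.8 → 3.4 kcal/mol.
Max at 240° (7.3 kcal/mol), min at 60° (3.0 kcal/mol); barrier = 4.3 kcal/mol.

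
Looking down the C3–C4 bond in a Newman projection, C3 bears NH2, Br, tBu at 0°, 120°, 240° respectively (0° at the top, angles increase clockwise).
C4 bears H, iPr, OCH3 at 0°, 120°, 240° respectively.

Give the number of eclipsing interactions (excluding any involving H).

2

Non-H eclipsing pairs: Br(120°)/iPr(120°); tBu(240°)/OCH3(240°) — 2 interactions.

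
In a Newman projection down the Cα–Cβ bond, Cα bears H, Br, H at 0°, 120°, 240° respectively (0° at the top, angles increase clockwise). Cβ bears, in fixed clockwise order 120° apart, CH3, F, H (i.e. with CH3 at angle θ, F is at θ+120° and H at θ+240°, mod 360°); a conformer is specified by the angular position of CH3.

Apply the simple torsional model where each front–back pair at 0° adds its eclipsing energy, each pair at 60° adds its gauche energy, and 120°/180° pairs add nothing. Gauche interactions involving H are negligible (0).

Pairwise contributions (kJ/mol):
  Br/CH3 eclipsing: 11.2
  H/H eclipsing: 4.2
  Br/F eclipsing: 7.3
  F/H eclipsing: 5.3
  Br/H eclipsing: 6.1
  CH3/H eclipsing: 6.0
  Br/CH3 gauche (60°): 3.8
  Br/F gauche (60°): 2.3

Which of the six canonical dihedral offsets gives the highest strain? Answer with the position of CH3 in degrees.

120°

CH3 at 0° (eclipsed): H–CH3 eclipsed, Br–F eclipsed, H–H eclipsed; 6.0 + 7.3 + 4.2 = 17.5 kJ/mol.
CH3 at 60° (staggered): Br–CH3 gauche, Br–F gauche; 3.8 + 2.3 = 6.1 kJ/mol.
CH3 at 120° (eclipsed): H–H eclipsed, Br–CH3 eclipsed, H–F eclipsed; 4.2 + 11.2 + 5.3 = 20.7 kJ/mol.
CH3 at 180° (staggered): Br–CH3 gauche; 3.8 = 3.8 kJ/mol.
CH3 at 240° (eclipsed): H–F eclipsed, Br–H eclipsed, H–CH3 eclipsed; 5.3 + 6.1 + 6.0 = 17.4 kJ/mol.
CH3 at 300° (staggered): Br–F gauche; 2.3 = 2.3 kJ/mol.
The maximum (20.7 kJ/mol) occurs with CH3 at 120°.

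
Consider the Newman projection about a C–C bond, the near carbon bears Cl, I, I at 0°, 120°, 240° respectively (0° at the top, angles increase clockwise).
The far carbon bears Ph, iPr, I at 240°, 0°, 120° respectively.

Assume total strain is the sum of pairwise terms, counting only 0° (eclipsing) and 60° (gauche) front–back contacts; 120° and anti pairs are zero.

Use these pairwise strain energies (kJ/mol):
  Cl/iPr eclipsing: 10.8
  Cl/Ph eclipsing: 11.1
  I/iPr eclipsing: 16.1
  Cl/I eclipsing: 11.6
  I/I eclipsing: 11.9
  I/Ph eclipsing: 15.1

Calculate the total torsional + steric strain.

This conformer (eclipsed): Cl–iPr eclipsed, I–I eclipsed, I–Ph eclipsed; 10.8 + 11.9 + 15.1 = 37.8 kJ/mol.

37.8 kJ/mol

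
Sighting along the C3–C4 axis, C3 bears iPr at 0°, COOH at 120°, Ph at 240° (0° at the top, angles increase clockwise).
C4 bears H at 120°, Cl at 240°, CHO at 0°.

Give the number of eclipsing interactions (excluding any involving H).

Non-H eclipsing pairs: iPr(0°)/CHO(0°); Ph(240°)/Cl(240°) — 2 interactions.

2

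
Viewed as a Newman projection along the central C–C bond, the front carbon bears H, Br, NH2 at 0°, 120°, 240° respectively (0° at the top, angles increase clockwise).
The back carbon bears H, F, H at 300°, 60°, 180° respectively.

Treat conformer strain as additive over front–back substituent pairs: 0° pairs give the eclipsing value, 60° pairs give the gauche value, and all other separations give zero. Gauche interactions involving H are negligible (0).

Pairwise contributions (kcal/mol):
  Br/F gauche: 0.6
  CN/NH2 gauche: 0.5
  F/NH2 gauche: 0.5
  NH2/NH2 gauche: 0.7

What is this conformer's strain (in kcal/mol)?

0.6 kcal/mol

This conformer is staggered. Br at 120° is gauche with F at 60° (0.6). Total 0.6 kcal/mol.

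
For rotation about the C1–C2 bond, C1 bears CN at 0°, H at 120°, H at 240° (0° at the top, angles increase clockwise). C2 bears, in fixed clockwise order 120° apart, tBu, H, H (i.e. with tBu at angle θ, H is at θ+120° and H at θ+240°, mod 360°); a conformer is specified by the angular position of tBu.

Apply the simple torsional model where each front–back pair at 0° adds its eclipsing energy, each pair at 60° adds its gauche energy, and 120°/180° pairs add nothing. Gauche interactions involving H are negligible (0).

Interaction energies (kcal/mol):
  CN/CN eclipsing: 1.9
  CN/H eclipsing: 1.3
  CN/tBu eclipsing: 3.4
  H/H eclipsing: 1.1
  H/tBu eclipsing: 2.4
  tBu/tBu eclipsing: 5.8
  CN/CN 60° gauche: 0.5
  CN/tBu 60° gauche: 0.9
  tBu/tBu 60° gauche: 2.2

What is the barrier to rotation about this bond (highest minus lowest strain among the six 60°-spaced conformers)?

5.6 kcal/mol

tBu at 0° (eclipsed): CN–tBu eclipsed, H–H eclipsed, H–H eclipsed; 3.4 + 1.1 + 1.1 = 5.6 kcal/mol.
tBu at 60° (staggered): CN–tBu gauche; 0.9 = 0.9 kcal/mol.
tBu at 120° (eclipsed): CN–H eclipsed, H–tBu eclipsed, H–H eclipsed; 1.3 + 2.4 + 1.1 = 4.8 kcal/mol.
tBu at 180° (staggered): no non-H gauche contacts → 0.0 kcal/mol.
tBu at 240° (eclipsed): CN–H eclipsed, H–H eclipsed, H–tBu eclipsed; 1.3 + 1.1 + 2.4 = 4.8 kcal/mol.
tBu at 300° (staggered): CN–tBu gauche; 0.9 = 0.9 kcal/mol.
Max at 0° (5.6 kcal/mol), min at 180° (0.0 kcal/mol); barrier = 5.6 kcal/mol.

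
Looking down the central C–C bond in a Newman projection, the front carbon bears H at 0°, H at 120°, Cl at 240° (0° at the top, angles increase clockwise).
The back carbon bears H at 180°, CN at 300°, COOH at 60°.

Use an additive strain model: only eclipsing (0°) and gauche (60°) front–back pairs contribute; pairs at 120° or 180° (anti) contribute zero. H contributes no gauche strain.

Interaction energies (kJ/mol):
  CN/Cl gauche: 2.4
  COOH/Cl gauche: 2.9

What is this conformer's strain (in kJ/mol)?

This conformer (staggered): Cl(240°)/CN(300°) gauche 2.4 → 2.4 kJ/mol.

2.4 kJ/mol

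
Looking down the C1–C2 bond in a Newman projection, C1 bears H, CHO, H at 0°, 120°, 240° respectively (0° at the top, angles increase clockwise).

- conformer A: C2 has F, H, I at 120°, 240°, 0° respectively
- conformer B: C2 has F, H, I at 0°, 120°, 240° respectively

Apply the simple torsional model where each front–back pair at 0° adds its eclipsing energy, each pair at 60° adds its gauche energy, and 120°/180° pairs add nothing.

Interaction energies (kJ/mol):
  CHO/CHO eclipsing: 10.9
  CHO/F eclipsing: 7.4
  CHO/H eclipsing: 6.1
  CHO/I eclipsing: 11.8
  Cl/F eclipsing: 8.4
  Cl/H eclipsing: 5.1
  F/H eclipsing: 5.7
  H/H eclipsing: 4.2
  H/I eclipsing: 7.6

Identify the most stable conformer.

A

A (eclipsed): H(0°)/I(0°) eclipsed 7.6; CHO(120°)/F(120°) eclipsed 7.4; H(240°)/H(240°) eclipsed 4.2 → 19.2 kJ/mol.
B (eclipsed): H(0°)/F(0°) eclipsed 5.7; CHO(120°)/H(120°) eclipsed 6.1; H(240°)/I(240°) eclipsed 7.6 → 19.4 kJ/mol.
A has the lowest total (19.2 kJ/mol).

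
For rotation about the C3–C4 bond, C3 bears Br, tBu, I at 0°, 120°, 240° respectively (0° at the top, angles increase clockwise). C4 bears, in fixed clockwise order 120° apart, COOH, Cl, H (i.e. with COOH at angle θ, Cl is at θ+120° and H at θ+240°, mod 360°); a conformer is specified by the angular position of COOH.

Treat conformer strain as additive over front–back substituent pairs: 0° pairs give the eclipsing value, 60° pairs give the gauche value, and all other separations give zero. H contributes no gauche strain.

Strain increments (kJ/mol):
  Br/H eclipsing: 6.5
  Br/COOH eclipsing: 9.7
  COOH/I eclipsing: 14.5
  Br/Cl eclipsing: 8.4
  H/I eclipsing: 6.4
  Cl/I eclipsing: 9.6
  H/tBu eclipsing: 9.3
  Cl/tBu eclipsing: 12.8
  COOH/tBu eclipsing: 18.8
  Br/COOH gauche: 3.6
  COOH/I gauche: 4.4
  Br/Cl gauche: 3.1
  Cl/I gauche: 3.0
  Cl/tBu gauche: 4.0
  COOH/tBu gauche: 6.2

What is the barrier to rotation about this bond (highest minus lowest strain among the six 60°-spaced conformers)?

COOH at 0° (eclipsed): Br(0°)/COOH(0°) eclipsed 9.7; tBu(120°)/Cl(120°) eclipsed 12.8; I(240°)/H(240°) eclipsed 6.4 → 28.9 kJ/mol.
COOH at 60° (staggered): Br(0°)/COOH(60°) gauche 3.6; tBu(120°)/COOH(60°) gauche 6.2; tBu(120°)/Cl(180°) gauche 4.0; I(240°)/Cl(180°) gauche 3.0 → 16.8 kJ/mol.
COOH at 120° (eclipsed): Br(0°)/H(0°) eclipsed 6.5; tBu(120°)/COOH(120°) eclipsed 18.8; I(240°)/Cl(240°) eclipsed 9.6 → 34.9 kJ/mol.
COOH at 180° (staggered): Br(0°)/Cl(300°) gauche 3.1; tBu(120°)/COOH(180°) gauche 6.2; I(240°)/COOH(180°) gauche 4.4; I(240°)/Cl(300°) gauche 3.0 → 16.7 kJ/mol.
COOH at 240° (eclipsed): Br(0°)/Cl(0°) eclipsed 8.4; tBu(120°)/H(120°) eclipsed 9.3; I(240°)/COOH(240°) eclipsed 14.5 → 32.2 kJ/mol.
COOH at 300° (staggered): Br(0°)/COOH(300°) gauche 3.6; Br(0°)/Cl(60°) gauche 3.1; tBu(120°)/Cl(60°) gauche 4.0; I(240°)/COOH(300°) gauche 4.4 → 15.1 kJ/mol.
Max at 120° (34.9 kJ/mol), min at 300° (15.1 kJ/mol); barrier = 19.8 kJ/mol.

19.8 kJ/mol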